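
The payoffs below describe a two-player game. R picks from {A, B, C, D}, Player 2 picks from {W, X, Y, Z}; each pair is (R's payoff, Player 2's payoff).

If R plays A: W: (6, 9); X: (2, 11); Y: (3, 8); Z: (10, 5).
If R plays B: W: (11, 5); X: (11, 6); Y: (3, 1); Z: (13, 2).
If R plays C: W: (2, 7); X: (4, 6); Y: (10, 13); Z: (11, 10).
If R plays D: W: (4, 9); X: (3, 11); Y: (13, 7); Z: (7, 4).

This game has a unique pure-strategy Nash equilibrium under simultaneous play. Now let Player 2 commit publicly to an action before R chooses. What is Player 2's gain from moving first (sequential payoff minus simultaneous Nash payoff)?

1

R best-responds to each possible Player 2 move:
- W → R plays B (best of 6, 11, 2, 4); Player 2 gets 5.
- X → R plays B (best of 2, 11, 4, 3); Player 2 gets 6.
- Y → R plays D (best of 3, 3, 10, 13); Player 2 gets 7.
- Z → R plays B (best of 10, 13, 11, 7); Player 2 gets 2.
Maximizing over 5, 6, 7, 2, Player 2 chooses Y. Subgame-perfect outcome: (D, Y) with payoffs (13, 7).
Under simultaneous play:
R's best replies: W→B; X→B; Y→D; Z→B.
Player 2's best replies: A→X; B→X; C→Y; D→X.
The unique mutual best reply is (B, X), giving (11, 6).
Player 2's commitment gain: 7 − 6 = 1.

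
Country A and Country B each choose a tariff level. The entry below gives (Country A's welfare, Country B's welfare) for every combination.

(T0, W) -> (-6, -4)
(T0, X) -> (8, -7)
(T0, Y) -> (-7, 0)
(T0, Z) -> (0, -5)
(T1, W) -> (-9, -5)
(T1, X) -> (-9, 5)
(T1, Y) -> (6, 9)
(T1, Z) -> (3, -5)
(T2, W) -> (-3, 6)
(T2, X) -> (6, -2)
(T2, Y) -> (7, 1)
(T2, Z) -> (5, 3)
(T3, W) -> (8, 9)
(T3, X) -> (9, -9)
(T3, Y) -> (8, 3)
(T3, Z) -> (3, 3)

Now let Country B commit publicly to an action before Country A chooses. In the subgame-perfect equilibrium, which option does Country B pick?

W

Country A best-responds to each possible Country B move:
- W: BR = T3, leader payoff 9.
- X: BR = T3, leader payoff -9.
- Y: BR = T3, leader payoff 3.
- Z: BR = T2, leader payoff 3.
Among 9, -9, 3, 3, the best is 9 at W. Subgame-perfect outcome: (T3, W) with payoffs (8, 9).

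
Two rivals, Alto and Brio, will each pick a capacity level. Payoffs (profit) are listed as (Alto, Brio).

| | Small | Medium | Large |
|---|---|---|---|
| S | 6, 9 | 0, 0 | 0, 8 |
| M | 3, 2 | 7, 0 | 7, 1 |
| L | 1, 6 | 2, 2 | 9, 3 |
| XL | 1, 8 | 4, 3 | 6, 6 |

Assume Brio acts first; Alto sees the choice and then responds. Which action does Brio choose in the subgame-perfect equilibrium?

Small

Solve by backward induction (Brio leads).
- Small: BR = S, leader payoff 9.
- Medium: BR = M, leader payoff 0.
- Large: BR = L, leader payoff 3.
Among 9, 0, 3, the best is 9 at Small. Subgame-perfect outcome: (S, Small) with payoffs (6, 9).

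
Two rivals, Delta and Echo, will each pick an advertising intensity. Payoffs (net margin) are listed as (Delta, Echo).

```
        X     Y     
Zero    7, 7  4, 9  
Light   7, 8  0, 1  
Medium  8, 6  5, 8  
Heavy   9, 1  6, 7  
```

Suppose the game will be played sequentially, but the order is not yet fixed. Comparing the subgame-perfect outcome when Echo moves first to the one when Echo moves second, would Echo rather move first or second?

second

If Delta leads: Echo's best replies are Zero→Y, Light→X, Medium→Y, Heavy→Y; Delta's induced payoffs 4, 7, 5, 6; outcome (Light, X), payoffs (7, 8).
If Echo leads: Delta's best replies are X→Heavy, Y→Heavy; Echo's induced payoffs 1, 7; outcome (Heavy, Y), payoffs (6, 7).
Echo gets 7 moving first and 8 moving second, so Echo prefers to move second.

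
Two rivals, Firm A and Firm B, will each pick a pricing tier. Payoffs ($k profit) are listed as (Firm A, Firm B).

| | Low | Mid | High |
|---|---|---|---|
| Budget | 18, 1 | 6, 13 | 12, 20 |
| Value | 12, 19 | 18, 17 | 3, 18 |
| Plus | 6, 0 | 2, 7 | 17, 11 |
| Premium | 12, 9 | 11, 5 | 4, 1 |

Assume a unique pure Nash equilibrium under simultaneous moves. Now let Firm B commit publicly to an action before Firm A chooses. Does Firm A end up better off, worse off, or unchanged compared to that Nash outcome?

Solve by backward induction (Firm B leads).
- Low: Firm A compares 18, 12, 6, 12 and picks Budget; Firm B would get 1.
- Mid: Firm A compares 6, 18, 2, 11 and picks Value; Firm B would get 17.
- High: Firm A compares 12, 3, 17, 4 and picks Plus; Firm B would get 11.
Among 1, 17, 11, the best is 17 at Mid. Subgame-perfect outcome: (Value, Mid) with payoffs (18, 17).
For the simultaneous game, intersect best replies.
Firm A's best replies: Low→Budget; Mid→Value; High→Plus.
Firm B's best replies: Budget→High; Value→Low; Plus→High; Premium→Low.
Only (Plus, High) has each player best-responding; Nash payoffs (17, 11).
Firm A earns 18 sequentially versus 17 at the Nash outcome: better off.

better off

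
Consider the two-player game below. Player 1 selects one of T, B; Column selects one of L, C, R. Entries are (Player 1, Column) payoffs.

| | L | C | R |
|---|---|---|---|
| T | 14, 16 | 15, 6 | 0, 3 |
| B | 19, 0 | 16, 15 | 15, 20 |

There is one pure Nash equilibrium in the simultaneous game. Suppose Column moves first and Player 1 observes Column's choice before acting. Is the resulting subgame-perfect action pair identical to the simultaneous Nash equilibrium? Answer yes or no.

Backward induction with Column moving first.
- L: Player 1 compares 14, 19 and picks B; Column would get 0.
- C: Player 1 compares 15, 16 and picks B; Column would get 15.
- R: Player 1 compares 0, 15 and picks B; Column would get 20.
Among 0, 15, 20, the best is 20 at R. Subgame-perfect outcome: (B, R) with payoffs (15, 20).
For the simultaneous game, intersect best replies.
Player 1's best replies: L→B; C→B; R→B.
Column's best replies: T→L; B→R.
The unique mutual best reply is (B, R), giving (15, 20).
Sequential outcome (B, R) coincides with the Nash profile (B, R).

yes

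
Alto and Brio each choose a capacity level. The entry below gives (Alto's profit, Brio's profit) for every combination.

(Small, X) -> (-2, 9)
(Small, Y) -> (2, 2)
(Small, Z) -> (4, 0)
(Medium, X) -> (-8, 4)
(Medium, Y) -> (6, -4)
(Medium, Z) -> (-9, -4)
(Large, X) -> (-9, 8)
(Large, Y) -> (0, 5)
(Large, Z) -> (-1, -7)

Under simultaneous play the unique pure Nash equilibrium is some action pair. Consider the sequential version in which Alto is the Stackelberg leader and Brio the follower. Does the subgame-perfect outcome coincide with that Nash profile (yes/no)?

Backward induction with Alto moving first.
- Small: Brio compares 9, 2, 0 and picks X; Alto would get -2.
- Medium: Brio compares 4, -4, -4 and picks X; Alto would get -8.
- Large: Brio compares 8, 5, -7 and picks X; Alto would get -9.
Maximizing over -2, -8, -9, Alto chooses Small. Subgame-perfect outcome: (Small, X) with payoffs (-2, 9).
Now find the simultaneous Nash equilibrium.
Alto's best replies: X→Small; Y→Medium; Z→Small.
Brio's best replies: Small→X; Medium→X; Large→X.
The unique mutual best reply is (Small, X), giving (-2, 9).
Sequential outcome (Small, X) coincides with the Nash profile (Small, X).

yes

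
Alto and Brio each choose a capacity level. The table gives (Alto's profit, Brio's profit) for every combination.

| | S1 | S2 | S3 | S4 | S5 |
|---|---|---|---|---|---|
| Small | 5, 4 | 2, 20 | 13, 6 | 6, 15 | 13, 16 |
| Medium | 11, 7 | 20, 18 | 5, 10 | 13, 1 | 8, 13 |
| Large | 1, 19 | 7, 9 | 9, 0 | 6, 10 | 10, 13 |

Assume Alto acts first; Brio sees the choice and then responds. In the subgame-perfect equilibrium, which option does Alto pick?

Backward induction with Alto moving first.
- Small → Brio plays S2 (best of 4, 20, 6, 15, 16); Alto gets 2.
- Medium → Brio plays S2 (best of 7, 18, 10, 1, 13); Alto gets 20.
- Large → Brio plays S1 (best of 19, 9, 0, 10, 13); Alto gets 1.
Alto's induced payoffs are 2, 20, 1, so Alto commits to Medium. Subgame-perfect outcome: (Medium, S2) with payoffs (20, 18).

Medium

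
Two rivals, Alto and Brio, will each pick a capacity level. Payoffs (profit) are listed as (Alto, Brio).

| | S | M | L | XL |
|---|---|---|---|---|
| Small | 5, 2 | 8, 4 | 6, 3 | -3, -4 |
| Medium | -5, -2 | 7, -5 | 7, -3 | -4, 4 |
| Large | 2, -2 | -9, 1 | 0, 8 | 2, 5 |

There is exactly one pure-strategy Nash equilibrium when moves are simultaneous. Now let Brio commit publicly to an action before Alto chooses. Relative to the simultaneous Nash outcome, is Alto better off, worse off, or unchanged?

worse off

Alto best-responds to each possible Brio move:
- S → Alto plays Small (best of 5, -5, 2); Brio gets 2.
- M → Alto plays Small (best of 8, 7, -9); Brio gets 4.
- L → Alto plays Medium (best of 6, 7, 0); Brio gets -3.
- XL → Alto plays Large (best of -3, -4, 2); Brio gets 5.
Maximizing over 2, 4, -3, 5, Brio chooses XL. Subgame-perfect outcome: (Large, XL) with payoffs (2, 5).
Under simultaneous play:
Alto's best replies: S→Small; M→Small; L→Medium; XL→Large.
Brio's best replies: Small→M; Medium→XL; Large→L.
The unique mutual best reply is (Small, M), giving (8, 4).
Alto earns 2 sequentially versus 8 at the Nash outcome: worse off.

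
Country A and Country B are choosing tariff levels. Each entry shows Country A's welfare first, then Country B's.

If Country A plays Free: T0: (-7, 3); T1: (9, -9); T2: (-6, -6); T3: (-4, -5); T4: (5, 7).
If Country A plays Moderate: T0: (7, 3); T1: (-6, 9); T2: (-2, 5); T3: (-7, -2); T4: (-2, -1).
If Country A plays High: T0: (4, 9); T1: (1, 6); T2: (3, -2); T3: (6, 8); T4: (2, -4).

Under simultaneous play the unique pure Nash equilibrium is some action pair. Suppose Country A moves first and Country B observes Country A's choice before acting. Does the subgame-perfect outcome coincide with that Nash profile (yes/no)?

Solve by backward induction (Country A leads).
- Free: Country B compares 3, -9, -6, -5, 7 and picks T4; Country A would get 5.
- Moderate: Country B compares 3, 9, 5, -2, -1 and picks T1; Country A would get -6.
- High: Country B compares 9, 6, -2, 8, -4 and picks T0; Country A would get 4.
Among 5, -6, 4, the best is 5 at Free. Subgame-perfect outcome: (Free, T4) with payoffs (5, 7).
For the simultaneous game, intersect best replies.
Country A's best replies: T0→Moderate; T1→Free; T2→High; T3→High; T4→Free.
Country B's best replies: Free→T4; Moderate→T1; High→T0.
Only (Free, T4) has each player best-responding; Nash payoffs (5, 7).
Sequential outcome (Free, T4) coincides with the Nash profile (Free, T4).

yes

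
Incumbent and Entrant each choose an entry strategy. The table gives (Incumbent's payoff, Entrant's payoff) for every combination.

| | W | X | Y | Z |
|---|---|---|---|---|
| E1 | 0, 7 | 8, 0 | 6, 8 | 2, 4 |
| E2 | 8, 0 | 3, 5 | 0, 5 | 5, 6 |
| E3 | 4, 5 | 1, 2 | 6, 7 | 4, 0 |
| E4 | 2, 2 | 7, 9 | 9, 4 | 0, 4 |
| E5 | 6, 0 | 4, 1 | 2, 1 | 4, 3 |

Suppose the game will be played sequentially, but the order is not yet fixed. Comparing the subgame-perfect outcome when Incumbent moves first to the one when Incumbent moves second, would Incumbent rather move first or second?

first

If Incumbent leads: Entrant's best replies are E1→Y, E2→Z, E3→Y, E4→X, E5→Z; Incumbent's induced payoffs 6, 5, 6, 7, 4; outcome (E4, X), payoffs (7, 9).
If Entrant leads: Incumbent's best replies are W→E2, X→E1, Y→E4, Z→E2; Entrant's induced payoffs 0, 0, 4, 6; outcome (E2, Z), payoffs (5, 6).
Incumbent gets 7 moving first and 5 moving second, so Incumbent prefers to move first.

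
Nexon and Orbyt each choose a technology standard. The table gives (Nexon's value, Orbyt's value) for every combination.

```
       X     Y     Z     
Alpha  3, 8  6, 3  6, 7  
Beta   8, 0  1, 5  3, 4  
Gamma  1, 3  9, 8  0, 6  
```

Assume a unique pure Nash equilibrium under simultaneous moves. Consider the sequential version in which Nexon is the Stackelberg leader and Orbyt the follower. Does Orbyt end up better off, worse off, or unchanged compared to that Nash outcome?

Orbyt best-responds to each possible Nexon move:
- Alpha: Orbyt compares 8, 3, 7 and picks X; Nexon would get 3.
- Beta: Orbyt compares 0, 5, 4 and picks Y; Nexon would get 1.
- Gamma: Orbyt compares 3, 8, 6 and picks Y; Nexon would get 9.
Nexon's induced payoffs are 3, 1, 9, so Nexon commits to Gamma. Subgame-perfect outcome: (Gamma, Y) with payoffs (9, 8).
Now find the simultaneous Nash equilibrium.
Nexon's best replies: X→Beta; Y→Gamma; Z→Alpha.
Orbyt's best replies: Alpha→X; Beta→Y; Gamma→Y.
The unique mutual best reply is (Gamma, Y), giving (9, 8).
Orbyt earns 8 sequentially versus 8 at the Nash outcome: unchanged.

unchanged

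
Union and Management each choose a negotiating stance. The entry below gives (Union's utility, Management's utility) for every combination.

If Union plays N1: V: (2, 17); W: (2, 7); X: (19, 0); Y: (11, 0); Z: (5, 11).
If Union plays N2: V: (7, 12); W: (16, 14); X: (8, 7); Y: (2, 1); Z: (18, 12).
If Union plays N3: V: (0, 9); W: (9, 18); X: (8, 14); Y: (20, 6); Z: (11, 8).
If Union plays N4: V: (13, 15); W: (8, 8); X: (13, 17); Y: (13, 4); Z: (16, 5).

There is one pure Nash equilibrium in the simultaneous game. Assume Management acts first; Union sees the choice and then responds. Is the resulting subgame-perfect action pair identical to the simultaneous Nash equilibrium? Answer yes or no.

Work backward from Union's decision.
- V: BR = N4, leader payoff 15.
- W: BR = N2, leader payoff 14.
- X: BR = N1, leader payoff 0.
- Y: BR = N3, leader payoff 6.
- Z: BR = N2, leader payoff 12.
Among 15, 14, 0, 6, 12, the best is 15 at V. Subgame-perfect outcome: (N4, V) with payoffs (13, 15).
Under simultaneous play:
Union's best replies: V→N4; W→N2; X→N1; Y→N3; Z→N2.
Management's best replies: N1→V; N2→W; N3→W; N4→X.
Only (N2, W) has each player best-responding; Nash payoffs (16, 14).
Sequential outcome (N4, V) differs from the Nash profile (N2, W).

no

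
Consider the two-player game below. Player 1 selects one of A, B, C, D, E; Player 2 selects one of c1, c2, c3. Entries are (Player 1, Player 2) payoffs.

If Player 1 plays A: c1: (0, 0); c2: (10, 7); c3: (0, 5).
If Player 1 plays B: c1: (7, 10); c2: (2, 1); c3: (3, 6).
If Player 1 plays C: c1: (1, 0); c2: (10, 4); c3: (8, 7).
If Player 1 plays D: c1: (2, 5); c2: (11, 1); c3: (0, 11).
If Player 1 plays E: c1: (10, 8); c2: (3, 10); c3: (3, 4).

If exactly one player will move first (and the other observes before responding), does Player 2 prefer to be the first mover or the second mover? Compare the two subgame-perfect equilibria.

first

If Player 1 leads: Player 2's best replies are A→c2, B→c1, C→c3, D→c3, E→c2; Player 1's induced payoffs 10, 7, 8, 0, 3; outcome (A, c2), payoffs (10, 7).
If Player 2 leads: Player 1's best replies are c1→E, c2→D, c3→C; Player 2's induced payoffs 8, 1, 7; outcome (E, c1), payoffs (10, 8).
Player 2 gets 8 moving first and 7 moving second, so Player 2 prefers to move first.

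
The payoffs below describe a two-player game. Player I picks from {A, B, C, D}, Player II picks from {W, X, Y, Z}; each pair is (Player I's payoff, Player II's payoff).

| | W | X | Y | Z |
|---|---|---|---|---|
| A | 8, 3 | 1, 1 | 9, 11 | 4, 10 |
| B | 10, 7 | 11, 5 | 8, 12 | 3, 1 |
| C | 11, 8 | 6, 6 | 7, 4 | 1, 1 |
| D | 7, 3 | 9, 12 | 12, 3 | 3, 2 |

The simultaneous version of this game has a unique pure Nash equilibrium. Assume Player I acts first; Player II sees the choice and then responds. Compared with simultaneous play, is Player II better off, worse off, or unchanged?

Backward induction with Player I moving first.
- A: Player II compares 3, 1, 11, 10 and picks Y; Player I would get 9.
- B: Player II compares 7, 5, 12, 1 and picks Y; Player I would get 8.
- C: Player II compares 8, 6, 4, 1 and picks W; Player I would get 11.
- D: Player II compares 3, 12, 3, 2 and picks X; Player I would get 9.
Among 9, 8, 11, 9, the best is 11 at C. Subgame-perfect outcome: (C, W) with payoffs (11, 8).
Now find the simultaneous Nash equilibrium.
Player I's best replies: W→C; X→B; Y→D; Z→A.
Player II's best replies: A→Y; B→Y; C→W; D→X.
Only (C, W) has each player best-responding; Nash payoffs (11, 8).
Player II earns 8 sequentially versus 8 at the Nash outcome: unchanged.

unchanged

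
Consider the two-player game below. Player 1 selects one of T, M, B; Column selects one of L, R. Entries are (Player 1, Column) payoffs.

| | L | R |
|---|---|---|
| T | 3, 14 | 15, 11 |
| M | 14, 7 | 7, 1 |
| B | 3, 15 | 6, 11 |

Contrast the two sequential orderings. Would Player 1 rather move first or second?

If Player 1 leads: Column's best replies are T→L, M→L, B→L; Player 1's induced payoffs 3, 14, 3; outcome (M, L), payoffs (14, 7).
If Column leads: Player 1's best replies are L→M, R→T; Column's induced payoffs 7, 11; outcome (T, R), payoffs (15, 11).
Player 1 gets 14 moving first and 15 moving second, so Player 1 prefers to move second.

second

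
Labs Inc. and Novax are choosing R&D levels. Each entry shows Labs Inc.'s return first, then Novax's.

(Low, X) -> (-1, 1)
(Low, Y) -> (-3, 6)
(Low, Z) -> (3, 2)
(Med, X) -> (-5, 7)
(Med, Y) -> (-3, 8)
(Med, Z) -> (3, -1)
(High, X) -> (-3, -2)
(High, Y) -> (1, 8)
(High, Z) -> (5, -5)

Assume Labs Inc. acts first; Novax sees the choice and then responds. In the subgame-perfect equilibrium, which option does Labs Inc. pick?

High

Solve by backward induction (Labs Inc. leads).
- Low → Novax plays Y (best of 1, 6, 2); Labs Inc. gets -3.
- Med → Novax plays Y (best of 7, 8, -1); Labs Inc. gets -3.
- High → Novax plays Y (best of -2, 8, -5); Labs Inc. gets 1.
Among -3, -3, 1, the best is 1 at High. Subgame-perfect outcome: (High, Y) with payoffs (1, 8).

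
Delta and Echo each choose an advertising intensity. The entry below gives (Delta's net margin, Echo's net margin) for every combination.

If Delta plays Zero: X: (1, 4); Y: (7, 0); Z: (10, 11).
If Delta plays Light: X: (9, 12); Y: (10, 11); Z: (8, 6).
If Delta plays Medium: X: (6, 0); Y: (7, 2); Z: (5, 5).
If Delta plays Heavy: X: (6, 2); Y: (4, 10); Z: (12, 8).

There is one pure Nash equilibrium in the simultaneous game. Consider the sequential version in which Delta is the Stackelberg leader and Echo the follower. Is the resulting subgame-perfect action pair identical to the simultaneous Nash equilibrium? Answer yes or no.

no

Backward induction with Delta moving first.
- Zero → Echo plays Z (best of 4, 0, 11); Delta gets 10.
- Light → Echo plays X (best of 12, 11, 6); Delta gets 9.
- Medium → Echo plays Z (best of 0, 2, 5); Delta gets 5.
- Heavy → Echo plays Y (best of 2, 10, 8); Delta gets 4.
Among 10, 9, 5, 4, the best is 10 at Zero. Subgame-perfect outcome: (Zero, Z) with payoffs (10, 11).
Now find the simultaneous Nash equilibrium.
Delta's best replies: X→Light; Y→Light; Z→Heavy.
Echo's best replies: Zero→Z; Light→X; Medium→Z; Heavy→Y.
The unique mutual best reply is (Light, X), giving (9, 12).
Sequential outcome (Zero, Z) differs from the Nash profile (Light, X).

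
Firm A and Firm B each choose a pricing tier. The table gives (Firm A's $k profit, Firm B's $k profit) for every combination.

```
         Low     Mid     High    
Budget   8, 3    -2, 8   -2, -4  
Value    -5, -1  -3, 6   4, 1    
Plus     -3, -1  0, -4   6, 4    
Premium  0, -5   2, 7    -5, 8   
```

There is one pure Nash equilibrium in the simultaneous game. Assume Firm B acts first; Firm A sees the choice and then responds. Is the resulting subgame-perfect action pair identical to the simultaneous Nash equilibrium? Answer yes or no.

no

Firm A best-responds to each possible Firm B move:
- Low: BR = Budget, leader payoff 3.
- Mid: BR = Premium, leader payoff 7.
- High: BR = Plus, leader payoff 4.
Maximizing over 3, 7, 4, Firm B chooses Mid. Subgame-perfect outcome: (Premium, Mid) with payoffs (2, 7).
For the simultaneous game, intersect best replies.
Firm A's best replies: Low→Budget; Mid→Premium; High→Plus.
Firm B's best replies: Budget→Mid; Value→Mid; Plus→High; Premium→High.
The unique mutual best reply is (Plus, High), giving (6, 4).
Sequential outcome (Premium, Mid) differs from the Nash profile (Plus, High).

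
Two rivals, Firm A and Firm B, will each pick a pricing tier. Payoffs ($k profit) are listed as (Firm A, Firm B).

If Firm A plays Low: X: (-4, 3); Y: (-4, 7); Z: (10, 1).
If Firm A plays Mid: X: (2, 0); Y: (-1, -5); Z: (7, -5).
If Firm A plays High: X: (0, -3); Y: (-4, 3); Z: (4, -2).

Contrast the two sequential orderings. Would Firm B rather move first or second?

first

If Firm A leads: Firm B's best replies are Low→Y, Mid→X, High→Y; Firm A's induced payoffs -4, 2, -4; outcome (Mid, X), payoffs (2, 0).
If Firm B leads: Firm A's best replies are X→Mid, Y→Mid, Z→Low; Firm B's induced payoffs 0, -5, 1; outcome (Low, Z), payoffs (10, 1).
Firm B gets 1 moving first and 0 moving second, so Firm B prefers to move first.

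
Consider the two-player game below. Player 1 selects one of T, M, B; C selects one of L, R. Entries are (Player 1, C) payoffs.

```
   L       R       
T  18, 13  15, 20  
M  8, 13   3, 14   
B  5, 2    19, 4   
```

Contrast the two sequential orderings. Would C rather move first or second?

If Player 1 leads: C's best replies are T→R, M→R, B→R; Player 1's induced payoffs 15, 3, 19; outcome (B, R), payoffs (19, 4).
If C leads: Player 1's best replies are L→T, R→B; C's induced payoffs 13, 4; outcome (T, L), payoffs (18, 13).
C gets 13 moving first and 4 moving second, so C prefers to move first.

first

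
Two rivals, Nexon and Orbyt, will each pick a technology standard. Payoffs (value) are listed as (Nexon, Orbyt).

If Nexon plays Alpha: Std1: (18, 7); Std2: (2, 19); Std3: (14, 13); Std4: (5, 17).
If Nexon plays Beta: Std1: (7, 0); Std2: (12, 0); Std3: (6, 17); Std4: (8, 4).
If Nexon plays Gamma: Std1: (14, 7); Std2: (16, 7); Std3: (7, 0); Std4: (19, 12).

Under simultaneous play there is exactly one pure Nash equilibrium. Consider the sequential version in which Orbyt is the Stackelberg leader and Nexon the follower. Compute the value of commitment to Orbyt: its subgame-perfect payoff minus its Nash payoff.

1

Backward induction with Orbyt moving first.
- Std1 → Nexon plays Alpha (best of 18, 7, 14); Orbyt gets 7.
- Std2 → Nexon plays Gamma (best of 2, 12, 16); Orbyt gets 7.
- Std3 → Nexon plays Alpha (best of 14, 6, 7); Orbyt gets 13.
- Std4 → Nexon plays Gamma (best of 5, 8, 19); Orbyt gets 12.
Maximizing over 7, 7, 13, 12, Orbyt chooses Std3. Subgame-perfect outcome: (Alpha, Std3) with payoffs (14, 13).
Now find the simultaneous Nash equilibrium.
Nexon's best replies: Std1→Alpha; Std2→Gamma; Std3→Alpha; Std4→Gamma.
Orbyt's best replies: Alpha→Std2; Beta→Std3; Gamma→Std4.
Only (Gamma, Std4) has each player best-responding; Nash payoffs (19, 12).
Orbyt's commitment gain: 13 − 12 = 1.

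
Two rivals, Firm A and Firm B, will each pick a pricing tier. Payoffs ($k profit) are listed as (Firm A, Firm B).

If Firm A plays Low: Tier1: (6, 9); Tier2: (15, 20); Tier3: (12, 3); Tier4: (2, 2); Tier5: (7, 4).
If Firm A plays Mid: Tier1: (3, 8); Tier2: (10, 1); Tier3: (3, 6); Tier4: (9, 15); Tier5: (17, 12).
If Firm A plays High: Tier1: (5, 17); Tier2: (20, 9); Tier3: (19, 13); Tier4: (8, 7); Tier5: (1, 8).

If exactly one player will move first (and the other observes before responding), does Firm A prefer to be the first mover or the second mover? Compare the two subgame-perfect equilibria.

first

If Firm A leads: Firm B's best replies are Low→Tier2, Mid→Tier4, High→Tier1; Firm A's induced payoffs 15, 9, 5; outcome (Low, Tier2), payoffs (15, 20).
If Firm B leads: Firm A's best replies are Tier1→Low, Tier2→High, Tier3→High, Tier4→Mid, Tier5→Mid; Firm B's induced payoffs 9, 9, 13, 15, 12; outcome (Mid, Tier4), payoffs (9, 15).
Firm A gets 15 moving first and 9 moving second, so Firm A prefers to move first.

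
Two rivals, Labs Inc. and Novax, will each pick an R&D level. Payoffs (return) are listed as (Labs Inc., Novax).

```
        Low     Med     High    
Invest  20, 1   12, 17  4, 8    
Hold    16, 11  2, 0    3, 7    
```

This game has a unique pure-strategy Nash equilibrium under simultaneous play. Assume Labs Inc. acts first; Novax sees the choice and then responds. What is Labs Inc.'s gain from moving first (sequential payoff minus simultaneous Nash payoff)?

4

Backward induction with Labs Inc. moving first.
- Invest: Novax compares 1, 17, 8 and picks Med; Labs Inc. would get 12.
- Hold: Novax compares 11, 0, 7 and picks Low; Labs Inc. would get 16.
Maximizing over 12, 16, Labs Inc. chooses Hold. Subgame-perfect outcome: (Hold, Low) with payoffs (16, 11).
Now find the simultaneous Nash equilibrium.
Labs Inc.'s best replies: Low→Invest; Med→Invest; High→Invest.
Novax's best replies: Invest→Med; Hold→Low.
The unique mutual best reply is (Invest, Med), giving (12, 17).
Labs Inc.'s commitment gain: 16 − 12 = 4.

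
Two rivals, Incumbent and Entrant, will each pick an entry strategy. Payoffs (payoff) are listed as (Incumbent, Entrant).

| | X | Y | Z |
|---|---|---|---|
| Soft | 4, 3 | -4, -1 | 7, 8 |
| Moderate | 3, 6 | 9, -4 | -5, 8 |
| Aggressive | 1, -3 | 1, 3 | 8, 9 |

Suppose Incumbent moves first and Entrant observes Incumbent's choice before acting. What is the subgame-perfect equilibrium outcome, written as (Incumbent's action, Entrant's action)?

(Aggressive, Z)

Solve by backward induction (Incumbent leads).
- Soft → Entrant plays Z (best of 3, -1, 8); Incumbent gets 7.
- Moderate → Entrant plays Z (best of 6, -4, 8); Incumbent gets -5.
- Aggressive → Entrant plays Z (best of -3, 3, 9); Incumbent gets 8.
Incumbent's induced payoffs are 7, -5, 8, so Incumbent commits to Aggressive. Subgame-perfect outcome: (Aggressive, Z) with payoffs (8, 9).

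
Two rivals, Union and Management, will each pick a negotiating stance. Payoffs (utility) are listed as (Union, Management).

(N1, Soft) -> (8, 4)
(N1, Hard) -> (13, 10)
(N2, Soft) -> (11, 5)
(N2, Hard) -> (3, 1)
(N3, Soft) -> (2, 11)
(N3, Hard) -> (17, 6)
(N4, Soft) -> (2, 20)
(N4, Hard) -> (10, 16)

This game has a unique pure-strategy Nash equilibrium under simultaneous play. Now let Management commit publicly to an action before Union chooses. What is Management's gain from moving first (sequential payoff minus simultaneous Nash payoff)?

1

Backward induction with Management moving first.
- Soft → Union plays N2 (best of 8, 11, 2, 2); Management gets 5.
- Hard → Union plays N3 (best of 13, 3, 17, 10); Management gets 6.
Among 5, 6, the best is 6 at Hard. Subgame-perfect outcome: (N3, Hard) with payoffs (17, 6).
For the simultaneous game, intersect best replies.
Union's best replies: Soft→N2; Hard→N3.
Management's best replies: N1→Hard; N2→Soft; N3→Soft; N4→Soft.
The unique mutual best reply is (N2, Soft), giving (11, 5).
Management's commitment gain: 6 − 5 = 1.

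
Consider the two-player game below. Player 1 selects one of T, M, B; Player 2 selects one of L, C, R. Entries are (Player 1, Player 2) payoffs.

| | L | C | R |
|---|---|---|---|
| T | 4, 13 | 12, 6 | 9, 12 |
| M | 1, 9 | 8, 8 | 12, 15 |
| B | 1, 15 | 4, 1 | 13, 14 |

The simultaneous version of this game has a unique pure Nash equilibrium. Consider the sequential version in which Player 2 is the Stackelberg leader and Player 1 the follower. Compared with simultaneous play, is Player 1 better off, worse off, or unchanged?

better off

Player 1 best-responds to each possible Player 2 move:
- L: BR = T, leader payoff 13.
- C: BR = T, leader payoff 6.
- R: BR = B, leader payoff 14.
Player 2's induced payoffs are 13, 6, 14, so Player 2 commits to R. Subgame-perfect outcome: (B, R) with payoffs (13, 14).
Now find the simultaneous Nash equilibrium.
Player 1's best replies: L→T; C→T; R→B.
Player 2's best replies: T→L; M→R; B→L.
Only (T, L) has each player best-responding; Nash payoffs (4, 13).
Player 1 earns 13 sequentially versus 4 at the Nash outcome: better off.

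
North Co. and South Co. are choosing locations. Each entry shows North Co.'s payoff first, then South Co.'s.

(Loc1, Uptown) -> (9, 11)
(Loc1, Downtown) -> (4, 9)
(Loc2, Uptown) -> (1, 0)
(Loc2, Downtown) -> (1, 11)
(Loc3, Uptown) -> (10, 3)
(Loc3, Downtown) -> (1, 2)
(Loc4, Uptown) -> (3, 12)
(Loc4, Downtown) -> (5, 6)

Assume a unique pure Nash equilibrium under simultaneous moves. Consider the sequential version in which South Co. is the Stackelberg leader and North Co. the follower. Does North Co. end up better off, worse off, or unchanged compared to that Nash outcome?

Backward induction with South Co. moving first.
- Uptown: North Co. compares 9, 1, 10, 3 and picks Loc3; South Co. would get 3.
- Downtown: North Co. compares 4, 1, 1, 5 and picks Loc4; South Co. would get 6.
Among 3, 6, the best is 6 at Downtown. Subgame-perfect outcome: (Loc4, Downtown) with payoffs (5, 6).
Now find the simultaneous Nash equilibrium.
North Co.'s best replies: Uptown→Loc3; Downtown→Loc4.
South Co.'s best replies: Loc1→Uptown; Loc2→Downtown; Loc3→Uptown; Loc4→Uptown.
The unique mutual best reply is (Loc3, Uptown), giving (10, 3).
North Co. earns 5 sequentially versus 10 at the Nash outcome: worse off.

worse off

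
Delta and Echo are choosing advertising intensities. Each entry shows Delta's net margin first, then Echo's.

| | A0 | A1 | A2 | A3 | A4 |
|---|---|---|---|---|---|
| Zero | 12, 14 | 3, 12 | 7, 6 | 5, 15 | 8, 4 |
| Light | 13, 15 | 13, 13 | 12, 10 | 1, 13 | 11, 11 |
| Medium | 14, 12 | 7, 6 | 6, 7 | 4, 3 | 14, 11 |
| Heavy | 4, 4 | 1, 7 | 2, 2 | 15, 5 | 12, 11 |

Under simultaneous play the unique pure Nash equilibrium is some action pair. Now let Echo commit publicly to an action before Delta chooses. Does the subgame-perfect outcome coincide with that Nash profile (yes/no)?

no

Backward induction with Echo moving first.
- A0 → Delta plays Medium (best of 12, 13, 14, 4); Echo gets 12.
- A1 → Delta plays Light (best of 3, 13, 7, 1); Echo gets 13.
- A2 → Delta plays Light (best of 7, 12, 6, 2); Echo gets 10.
- A3 → Delta plays Heavy (best of 5, 1, 4, 15); Echo gets 5.
- A4 → Delta plays Medium (best of 8, 11, 14, 12); Echo gets 11.
Echo's induced payoffs are 12, 13, 10, 5, 11, so Echo commits to A1. Subgame-perfect outcome: (Light, A1) with payoffs (13, 13).
Under simultaneous play:
Delta's best replies: A0→Medium; A1→Light; A2→Light; A3→Heavy; A4→Medium.
Echo's best replies: Zero→A3; Light→A0; Medium→A0; Heavy→A4.
Only (Medium, A0) has each player best-responding; Nash payoffs (14, 12).
Sequential outcome (Light, A1) differs from the Nash profile (Medium, A0).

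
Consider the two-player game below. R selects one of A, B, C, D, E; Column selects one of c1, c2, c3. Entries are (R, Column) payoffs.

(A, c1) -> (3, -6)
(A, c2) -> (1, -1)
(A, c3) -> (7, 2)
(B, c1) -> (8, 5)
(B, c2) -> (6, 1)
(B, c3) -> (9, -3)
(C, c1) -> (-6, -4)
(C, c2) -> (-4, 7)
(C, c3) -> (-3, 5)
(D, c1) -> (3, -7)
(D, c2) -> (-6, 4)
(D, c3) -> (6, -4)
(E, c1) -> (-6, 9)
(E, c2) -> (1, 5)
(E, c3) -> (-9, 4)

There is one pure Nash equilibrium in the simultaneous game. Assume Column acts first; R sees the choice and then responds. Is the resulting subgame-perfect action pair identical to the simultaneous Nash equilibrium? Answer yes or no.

yes

R best-responds to each possible Column move:
- c1: R compares 3, 8, -6, 3, -6 and picks B; Column would get 5.
- c2: R compares 1, 6, -4, -6, 1 and picks B; Column would get 1.
- c3: R compares 7, 9, -3, 6, -9 and picks B; Column would get -3.
Maximizing over 5, 1, -3, Column chooses c1. Subgame-perfect outcome: (B, c1) with payoffs (8, 5).
Now find the simultaneous Nash equilibrium.
R's best replies: c1→B; c2→B; c3→B.
Column's best replies: A→c3; B→c1; C→c2; D→c2; E→c1.
Only (B, c1) has each player best-responding; Nash payoffs (8, 5).
Sequential outcome (B, c1) coincides with the Nash profile (B, c1).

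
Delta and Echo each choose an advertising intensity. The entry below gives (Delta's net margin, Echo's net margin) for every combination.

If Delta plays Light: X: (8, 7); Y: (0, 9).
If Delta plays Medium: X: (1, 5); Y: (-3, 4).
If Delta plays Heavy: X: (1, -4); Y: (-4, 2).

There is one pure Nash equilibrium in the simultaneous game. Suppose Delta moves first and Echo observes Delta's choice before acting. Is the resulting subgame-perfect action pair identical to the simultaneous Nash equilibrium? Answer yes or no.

no

Solve by backward induction (Delta leads).
- Light: Echo compares 7, 9 and picks Y; Delta would get 0.
- Medium: Echo compares 5, 4 and picks X; Delta would get 1.
- Heavy: Echo compares -4, 2 and picks Y; Delta would get -4.
Delta's induced payoffs are 0, 1, -4, so Delta commits to Medium. Subgame-perfect outcome: (Medium, X) with payoffs (1, 5).
Under simultaneous play:
Delta's best replies: X→Light; Y→Light.
Echo's best replies: Light→Y; Medium→X; Heavy→Y.
The unique mutual best reply is (Light, Y), giving (0, 9).
Sequential outcome (Medium, X) differs from the Nash profile (Light, Y).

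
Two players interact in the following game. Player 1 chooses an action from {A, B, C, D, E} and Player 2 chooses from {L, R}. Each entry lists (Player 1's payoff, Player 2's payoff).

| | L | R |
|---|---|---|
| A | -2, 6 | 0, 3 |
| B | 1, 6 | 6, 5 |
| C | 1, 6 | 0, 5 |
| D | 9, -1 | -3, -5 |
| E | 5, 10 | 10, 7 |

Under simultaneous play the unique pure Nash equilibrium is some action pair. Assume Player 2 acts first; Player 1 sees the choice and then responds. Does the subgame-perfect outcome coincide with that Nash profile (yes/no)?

Backward induction with Player 2 moving first.
- L: BR = D, leader payoff -1.
- R: BR = E, leader payoff 7.
Among -1, 7, the best is 7 at R. Subgame-perfect outcome: (E, R) with payoffs (10, 7).
For the simultaneous game, intersect best replies.
Player 1's best replies: L→D; R→E.
Player 2's best replies: A→L; B→L; C→L; D→L; E→L.
The unique mutual best reply is (D, L), giving (9, -1).
Sequential outcome (E, R) differs from the Nash profile (D, L).

no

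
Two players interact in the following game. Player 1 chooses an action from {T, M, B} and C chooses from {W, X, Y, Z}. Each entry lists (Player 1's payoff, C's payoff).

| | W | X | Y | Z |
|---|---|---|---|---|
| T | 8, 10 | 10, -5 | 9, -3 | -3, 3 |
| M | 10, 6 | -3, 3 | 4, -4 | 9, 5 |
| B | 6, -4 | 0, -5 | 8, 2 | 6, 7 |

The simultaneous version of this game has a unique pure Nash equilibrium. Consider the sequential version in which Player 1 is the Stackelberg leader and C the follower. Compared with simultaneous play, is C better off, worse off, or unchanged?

Backward induction with Player 1 moving first.
- T: BR = W, leader payoff 8.
- M: BR = W, leader payoff 10.
- B: BR = Z, leader payoff 6.
Player 1's induced payoffs are 8, 10, 6, so Player 1 commits to M. Subgame-perfect outcome: (M, W) with payoffs (10, 6).
For the simultaneous game, intersect best replies.
Player 1's best replies: W→M; X→T; Y→T; Z→M.
C's best replies: T→W; M→W; B→Z.
Only (M, W) has each player best-responding; Nash payoffs (10, 6).
C earns 6 sequentially versus 6 at the Nash outcome: unchanged.

unchanged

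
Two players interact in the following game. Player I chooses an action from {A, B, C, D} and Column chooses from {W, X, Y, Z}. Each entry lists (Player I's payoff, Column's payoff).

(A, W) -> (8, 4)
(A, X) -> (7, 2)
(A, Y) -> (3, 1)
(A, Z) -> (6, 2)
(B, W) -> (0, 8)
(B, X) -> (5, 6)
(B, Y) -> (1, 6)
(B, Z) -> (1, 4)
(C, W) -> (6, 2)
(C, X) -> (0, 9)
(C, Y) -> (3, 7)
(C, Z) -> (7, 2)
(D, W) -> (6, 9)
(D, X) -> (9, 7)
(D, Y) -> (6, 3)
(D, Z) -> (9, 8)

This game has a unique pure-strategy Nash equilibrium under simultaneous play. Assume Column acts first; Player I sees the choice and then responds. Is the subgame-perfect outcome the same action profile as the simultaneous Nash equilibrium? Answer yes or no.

no

Solve by backward induction (Column leads).
- W: BR = A, leader payoff 4.
- X: BR = D, leader payoff 7.
- Y: BR = D, leader payoff 3.
- Z: BR = D, leader payoff 8.
Maximizing over 4, 7, 3, 8, Column chooses Z. Subgame-perfect outcome: (D, Z) with payoffs (9, 8).
Now find the simultaneous Nash equilibrium.
Player I's best replies: W→A; X→D; Y→D; Z→D.
Column's best replies: A→W; B→W; C→X; D→W.
Only (A, W) has each player best-responding; Nash payoffs (8, 4).
Sequential outcome (D, Z) differs from the Nash profile (A, W).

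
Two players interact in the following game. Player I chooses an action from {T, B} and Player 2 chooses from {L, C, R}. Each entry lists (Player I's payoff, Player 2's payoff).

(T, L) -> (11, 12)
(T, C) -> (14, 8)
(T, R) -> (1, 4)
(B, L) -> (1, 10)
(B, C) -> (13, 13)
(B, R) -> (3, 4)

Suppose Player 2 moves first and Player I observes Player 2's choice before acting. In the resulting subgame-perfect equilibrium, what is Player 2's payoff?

12

Player I best-responds to each possible Player 2 move:
- L: Player I compares 11, 1 and picks T; Player 2 would get 12.
- C: Player I compares 14, 13 and picks T; Player 2 would get 8.
- R: Player I compares 1, 3 and picks B; Player 2 would get 4.
Among 12, 8, 4, the best is 12 at L. Subgame-perfect outcome: (T, L) with payoffs (11, 12).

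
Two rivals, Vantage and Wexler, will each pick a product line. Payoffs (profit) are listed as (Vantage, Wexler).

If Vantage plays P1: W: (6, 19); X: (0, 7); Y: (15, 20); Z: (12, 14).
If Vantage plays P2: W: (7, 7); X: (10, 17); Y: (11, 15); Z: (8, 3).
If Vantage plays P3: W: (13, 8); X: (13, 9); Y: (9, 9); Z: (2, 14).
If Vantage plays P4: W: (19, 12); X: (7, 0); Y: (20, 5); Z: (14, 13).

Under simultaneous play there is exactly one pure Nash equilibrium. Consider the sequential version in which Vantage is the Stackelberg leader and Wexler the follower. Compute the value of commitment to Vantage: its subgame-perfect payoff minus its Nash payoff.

1

Solve by backward induction (Vantage leads).
- P1 → Wexler plays Y (best of 19, 7, 20, 14); Vantage gets 15.
- P2 → Wexler plays X (best of 7, 17, 15, 3); Vantage gets 10.
- P3 → Wexler plays Z (best of 8, 9, 9, 14); Vantage gets 2.
- P4 → Wexler plays Z (best of 12, 0, 5, 13); Vantage gets 14.
Vantage's induced payoffs are 15, 10, 2, 14, so Vantage commits to P1. Subgame-perfect outcome: (P1, Y) with payoffs (15, 20).
For the simultaneous game, intersect best replies.
Vantage's best replies: W→P4; X→P3; Y→P4; Z→P4.
Wexler's best replies: P1→Y; P2→X; P3→Z; P4→Z.
Only (P4, Z) has each player best-responding; Nash payoffs (14, 13).
Vantage's commitment gain: 15 − 14 = 1.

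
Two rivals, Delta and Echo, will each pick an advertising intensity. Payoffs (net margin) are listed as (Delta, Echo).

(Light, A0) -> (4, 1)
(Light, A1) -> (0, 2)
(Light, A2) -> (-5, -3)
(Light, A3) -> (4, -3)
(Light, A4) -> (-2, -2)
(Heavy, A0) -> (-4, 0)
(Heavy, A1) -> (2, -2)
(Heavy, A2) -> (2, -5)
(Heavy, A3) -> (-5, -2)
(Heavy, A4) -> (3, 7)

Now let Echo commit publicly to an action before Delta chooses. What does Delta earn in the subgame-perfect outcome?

3

Work backward from Delta's decision.
- A0: Delta compares 4, -4 and picks Light; Echo would get 1.
- A1: Delta compares 0, 2 and picks Heavy; Echo would get -2.
- A2: Delta compares -5, 2 and picks Heavy; Echo would get -5.
- A3: Delta compares 4, -5 and picks Light; Echo would get -3.
- A4: Delta compares -2, 3 and picks Heavy; Echo would get 7.
Echo's induced payoffs are 1, -2, -5, -3, 7, so Echo commits to A4. Subgame-perfect outcome: (Heavy, A4) with payoffs (3, 7).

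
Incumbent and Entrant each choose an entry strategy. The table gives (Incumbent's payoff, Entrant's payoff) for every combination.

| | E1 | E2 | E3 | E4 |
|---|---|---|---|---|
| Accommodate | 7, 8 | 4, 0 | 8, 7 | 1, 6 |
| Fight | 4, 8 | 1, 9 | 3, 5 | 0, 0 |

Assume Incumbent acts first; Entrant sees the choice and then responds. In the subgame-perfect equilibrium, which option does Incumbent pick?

Solve by backward induction (Incumbent leads).
- Accommodate → Entrant plays E1 (best of 8, 0, 7, 6); Incumbent gets 7.
- Fight → Entrant plays E2 (best of 8, 9, 5, 0); Incumbent gets 1.
Maximizing over 7, 1, Incumbent chooses Accommodate. Subgame-perfect outcome: (Accommodate, E1) with payoffs (7, 8).

Accommodate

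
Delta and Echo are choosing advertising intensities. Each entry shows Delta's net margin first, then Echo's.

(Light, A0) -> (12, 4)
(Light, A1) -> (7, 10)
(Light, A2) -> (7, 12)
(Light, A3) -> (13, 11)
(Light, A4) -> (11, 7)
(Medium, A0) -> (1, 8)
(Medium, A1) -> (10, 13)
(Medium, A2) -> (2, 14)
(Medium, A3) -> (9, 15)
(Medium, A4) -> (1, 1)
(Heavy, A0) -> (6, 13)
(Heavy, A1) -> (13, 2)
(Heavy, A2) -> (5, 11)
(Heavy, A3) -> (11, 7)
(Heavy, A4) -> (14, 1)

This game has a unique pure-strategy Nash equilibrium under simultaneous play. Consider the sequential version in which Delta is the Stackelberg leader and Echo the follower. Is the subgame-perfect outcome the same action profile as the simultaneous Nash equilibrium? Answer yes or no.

Backward induction with Delta moving first.
- Light: Echo compares 4, 10, 12, 11, 7 and picks A2; Delta would get 7.
- Medium: Echo compares 8, 13, 14, 15, 1 and picks A3; Delta would get 9.
- Heavy: Echo compares 13, 2, 11, 7, 1 and picks A0; Delta would get 6.
Delta's induced payoffs are 7, 9, 6, so Delta commits to Medium. Subgame-perfect outcome: (Medium, A3) with payoffs (9, 15).
Now find the simultaneous Nash equilibrium.
Delta's best replies: A0→Light; A1→Heavy; A2→Light; A3→Light; A4→Heavy.
Echo's best replies: Light→A2; Medium→A3; Heavy→A0.
The unique mutual best reply is (Light, A2), giving (7, 12).
Sequential outcome (Medium, A3) differs from the Nash profile (Light, A2).

no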